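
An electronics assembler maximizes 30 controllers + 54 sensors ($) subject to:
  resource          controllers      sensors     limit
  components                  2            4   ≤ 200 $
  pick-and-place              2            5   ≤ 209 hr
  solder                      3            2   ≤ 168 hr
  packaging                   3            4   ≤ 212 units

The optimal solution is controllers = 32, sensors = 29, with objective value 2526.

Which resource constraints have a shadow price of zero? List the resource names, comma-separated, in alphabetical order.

components, solder

components: 180/200 (slack 20)
pick-and-place: 209/209 (binding)
solder: 154/168 (slack 14)
packaging: 212/212 (binding)
By complementary slackness, a constraint with positive slack has shadow price 0 → components, solder.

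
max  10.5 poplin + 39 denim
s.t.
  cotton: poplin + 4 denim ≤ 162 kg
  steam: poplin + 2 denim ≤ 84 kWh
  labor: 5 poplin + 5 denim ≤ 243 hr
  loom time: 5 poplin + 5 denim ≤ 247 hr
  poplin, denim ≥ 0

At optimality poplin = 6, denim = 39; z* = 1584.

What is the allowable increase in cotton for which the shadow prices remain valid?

6

Binding constraints: cotton, steam. The basis is B = [[1,4],[1,2]] with det -2.
Per unit increase in cotton, x* moves by d = (-1, 0.5).
The basis stays optimal until poplin reaches 0; allowable increase = 6 kg.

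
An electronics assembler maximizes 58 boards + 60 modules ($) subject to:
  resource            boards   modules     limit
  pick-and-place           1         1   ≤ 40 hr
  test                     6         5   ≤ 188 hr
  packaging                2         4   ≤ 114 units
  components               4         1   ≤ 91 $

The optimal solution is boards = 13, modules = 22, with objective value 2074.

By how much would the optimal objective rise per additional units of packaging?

Check each constraint at x*: pick-and-place 35/40 (slack 5); test 188/188 (tight); packaging 114/114 (tight); components 74/91 (slack 17).
Slack constraints have shadow price 0 (complementary slackness).
From A_Bᵀ y = c: 6·y_test + 2·y_packaging = 58; 5·y_test + 4·y_packaging = 60.
Solving: y_test = 8, y_packaging = 5.
Shadow price of packaging = 5.

5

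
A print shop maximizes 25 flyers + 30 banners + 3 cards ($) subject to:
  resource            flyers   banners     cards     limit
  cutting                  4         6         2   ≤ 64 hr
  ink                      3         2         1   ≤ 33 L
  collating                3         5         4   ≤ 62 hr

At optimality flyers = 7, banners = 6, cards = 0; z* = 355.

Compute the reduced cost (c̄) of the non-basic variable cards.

-8

At the optimum: cutting uses 64 of 64 (binding); ink uses 33 of 33 (binding); collating uses 51 of 62 (slack = 11).
Since collating is not tight, its dual is 0.
The binding rows give the dual system: 4·y_cutting + 3·y_ink = 25 and 6·y_cutting + 2·y_ink = 30.
This yields shadow prices y_cutting = 4, y_ink = 3.
Reduced cost of cards: c₃ − yᵀa₃ = 3 − (4·2 + 3·1) = 3 − 11 = -8.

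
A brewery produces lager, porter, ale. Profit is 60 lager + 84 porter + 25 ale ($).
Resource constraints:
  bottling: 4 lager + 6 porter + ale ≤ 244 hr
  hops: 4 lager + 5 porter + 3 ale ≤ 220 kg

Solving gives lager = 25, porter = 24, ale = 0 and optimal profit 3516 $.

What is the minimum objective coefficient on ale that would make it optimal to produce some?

Both bottling and hops are binding at x*.
The binding rows give the dual system: 4·y_bottling + 4·y_hops = 60 and 6·y_bottling + 5·y_hops = 84.
→ y_bottling = 9 and y_hops = 6.
ale enters the basis when its profit ≥ yᵀa₃ = 9·1 + 6·3 = 27.

27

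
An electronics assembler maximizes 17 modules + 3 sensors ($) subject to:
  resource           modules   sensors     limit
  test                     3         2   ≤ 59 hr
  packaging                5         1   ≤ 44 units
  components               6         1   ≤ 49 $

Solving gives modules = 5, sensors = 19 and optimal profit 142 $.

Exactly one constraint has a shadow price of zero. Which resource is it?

test: 53/59 (slack 6)
packaging: 44/44 (binding)
components: 49/49 (binding)
By complementary slackness, a constraint with positive slack has shadow price 0 → test.

test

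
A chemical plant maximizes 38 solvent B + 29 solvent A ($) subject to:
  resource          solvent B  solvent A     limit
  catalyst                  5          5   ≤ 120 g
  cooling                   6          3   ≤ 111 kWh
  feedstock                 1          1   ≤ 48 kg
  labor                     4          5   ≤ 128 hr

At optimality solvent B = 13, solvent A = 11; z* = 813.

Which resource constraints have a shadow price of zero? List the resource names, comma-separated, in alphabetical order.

feedstock, labor

catalyst: 120/120 (binding)
cooling: 111/111 (binding)
feedstock: 24/48 (slack 24)
labor: 107/128 (slack 21)
By complementary slackness, a constraint with positive slack has shadow price 0 → feedstock, labor.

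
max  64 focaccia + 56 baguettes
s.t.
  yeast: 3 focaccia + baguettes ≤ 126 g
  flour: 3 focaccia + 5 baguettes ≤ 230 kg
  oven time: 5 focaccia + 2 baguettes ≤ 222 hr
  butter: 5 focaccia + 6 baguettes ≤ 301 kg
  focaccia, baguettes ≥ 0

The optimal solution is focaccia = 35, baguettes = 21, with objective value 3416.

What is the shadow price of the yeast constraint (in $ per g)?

8

At the optimum: yeast uses 126 of 126 (binding); flour uses 210 of 230 (slack = 20); oven time uses 217 of 222 (slack = 5); butter uses 301 of 301 (binding).
Since flour, oven time are not tight, their duals are 0.
The binding rows give the dual system: 3·y_yeast + 5·y_butter = 64 and 1·y_yeast + 6·y_butter = 56.
This yields shadow prices y_yeast = 8, y_butter = 8.
Shadow price of yeast = 8.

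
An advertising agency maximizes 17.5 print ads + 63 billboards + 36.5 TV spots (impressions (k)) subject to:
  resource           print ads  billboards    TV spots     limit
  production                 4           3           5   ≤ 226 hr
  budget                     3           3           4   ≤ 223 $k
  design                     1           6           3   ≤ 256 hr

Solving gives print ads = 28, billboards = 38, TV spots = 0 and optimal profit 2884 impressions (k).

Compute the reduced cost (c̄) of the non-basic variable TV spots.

-2

Check each constraint at x*: production 226/226 (tight); budget 198/223 (slack 25); design 256/256 (tight).
Slack constraints have shadow price 0 (complementary slackness).
Dual feasibility on the basic columns requires 4·y_production + 1·y_design = 17.5, 3·y_production + 6·y_design = 63.
→ y_production = 2 and y_design = 9.5.
Reduced cost of TV spots: c₃ − yᵀa₃ = 36.5 − (2·5 + 9.5·3) = 36.5 − 38.5 = -2.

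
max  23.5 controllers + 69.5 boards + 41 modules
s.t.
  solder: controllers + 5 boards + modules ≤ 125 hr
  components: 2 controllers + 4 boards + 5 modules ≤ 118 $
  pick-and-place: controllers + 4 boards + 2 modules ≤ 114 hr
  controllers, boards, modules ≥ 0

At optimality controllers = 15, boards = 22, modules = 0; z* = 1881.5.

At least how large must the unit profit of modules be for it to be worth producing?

47.5

Check each constraint at x*: solder 125/125 (tight); components 118/118 (tight); pick-and-place 103/114 (slack 11).
By complementary slackness, y = 0 for the non-binding constraint.
The binding rows give the dual system: 1·y_solder + 2·y_components = 23.5 and 5·y_solder + 4·y_components = 69.5.
Solving: y_solder = 7.5, y_components = 8.
modules enters the basis when its profit ≥ yᵀa₃ = 7.5·1 + 8·5 = 47.5.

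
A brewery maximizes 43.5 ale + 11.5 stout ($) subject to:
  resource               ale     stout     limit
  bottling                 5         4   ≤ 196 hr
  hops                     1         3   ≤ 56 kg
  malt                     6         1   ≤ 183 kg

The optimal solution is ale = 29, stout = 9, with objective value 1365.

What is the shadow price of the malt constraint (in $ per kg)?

Check each constraint at x*: bottling 181/196 (slack 15); hops 56/56 (tight); malt 183/183 (tight).
Since bottling is not tight, its dual is 0.
From A_Bᵀ y = c: 1·y_hops + 6·y_malt = 43.5; 3·y_hops + 1·y_malt = 11.5.
Solving: y_hops = 1.5, y_malt = 7.
Shadow price of malt = 7.

7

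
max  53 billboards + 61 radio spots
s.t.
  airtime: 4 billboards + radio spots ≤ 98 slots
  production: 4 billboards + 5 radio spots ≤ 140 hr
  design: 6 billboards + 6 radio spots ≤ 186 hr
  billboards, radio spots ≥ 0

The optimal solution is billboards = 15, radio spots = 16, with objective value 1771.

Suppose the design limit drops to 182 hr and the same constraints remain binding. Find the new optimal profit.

Check each constraint at x*: airtime 76/98 (slack 22); production 140/140 (tight); design 186/186 (tight).
By complementary slackness, y = 0 for the non-binding constraint.
From A_Bᵀ y = c: 4·y_production + 6·y_design = 53; 5·y_production + 6·y_design = 61.
Solving: y_production = 8, y_design = 3.5.
Δz = y_design·Δb = 3.5 × (-4) = -14, so new z* = 1771 − 14 = 1757.

1757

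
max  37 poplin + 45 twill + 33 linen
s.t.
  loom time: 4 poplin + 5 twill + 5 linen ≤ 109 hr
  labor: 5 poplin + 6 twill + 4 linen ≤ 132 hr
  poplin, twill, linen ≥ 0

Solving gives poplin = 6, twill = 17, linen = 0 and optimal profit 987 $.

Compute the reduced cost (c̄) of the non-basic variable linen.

At the optimum: loom time uses 109 of 109 (binding); labor uses 132 of 132 (binding).
The binding rows give the dual system: 4·y_loom time + 5·y_labor = 37 and 5·y_loom time + 6·y_labor = 45.
This yields shadow prices y_loom time = 3, y_labor = 5.
Reduced cost of linen: c₃ − yᵀa₃ = 33 − (3·5 + 5·4) = 33 − 35 = -2.

-2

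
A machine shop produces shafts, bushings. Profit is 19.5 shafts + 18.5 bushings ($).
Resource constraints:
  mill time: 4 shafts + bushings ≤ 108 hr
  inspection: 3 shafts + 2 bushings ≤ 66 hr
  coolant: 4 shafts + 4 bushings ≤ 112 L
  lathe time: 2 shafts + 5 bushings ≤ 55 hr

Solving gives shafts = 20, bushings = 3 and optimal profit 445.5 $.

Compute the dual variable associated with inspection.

5.5

Binding: inspection and lathe time. Non-binding: mill time (25 unused), coolant (20 unused).
By complementary slackness, y = 0 for the non-binding constraints.
Dual feasibility on the basic columns requires 3·y_inspection + 2·y_lathe time = 19.5, 2·y_inspection + 5·y_lathe time = 18.5.
Solving: y_inspection = 5.5, y_lathe time = 1.5.
Shadow price of inspection = 5.5.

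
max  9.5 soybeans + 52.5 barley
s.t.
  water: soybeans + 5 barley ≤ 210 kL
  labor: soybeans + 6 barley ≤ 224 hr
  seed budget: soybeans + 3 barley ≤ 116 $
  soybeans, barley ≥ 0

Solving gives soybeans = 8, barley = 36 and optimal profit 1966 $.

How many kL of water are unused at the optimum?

22

water used = 1·8 + 5·36 = 188; slack = 210 − 188 = 22.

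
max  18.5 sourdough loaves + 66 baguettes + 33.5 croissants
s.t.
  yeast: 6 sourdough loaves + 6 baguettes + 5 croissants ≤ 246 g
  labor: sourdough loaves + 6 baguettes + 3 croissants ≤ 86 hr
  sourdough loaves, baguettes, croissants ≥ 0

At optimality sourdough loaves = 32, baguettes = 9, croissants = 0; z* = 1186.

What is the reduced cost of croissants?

At the optimum: yeast uses 246 of 246 (binding); labor uses 86 of 86 (binding).
The binding rows give the dual system: 6·y_yeast + 1·y_labor = 18.5 and 6·y_yeast + 6·y_labor = 66.
Solving: y_yeast = 1.5, y_labor = 9.5.
Reduced cost of croissants: c₃ − yᵀa₃ = 33.5 − (1.5·5 + 9.5·3) = 33.5 − 36 = -2.5.

-2.5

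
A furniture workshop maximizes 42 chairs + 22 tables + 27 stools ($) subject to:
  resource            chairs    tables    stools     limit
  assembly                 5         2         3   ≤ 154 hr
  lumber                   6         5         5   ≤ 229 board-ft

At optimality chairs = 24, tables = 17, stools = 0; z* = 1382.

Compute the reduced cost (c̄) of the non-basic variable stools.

At the optimum: assembly uses 154 of 154 (binding); lumber uses 229 of 229 (binding).
From A_Bᵀ y = c: 5·y_assembly + 6·y_lumber = 42; 2·y_assembly + 5·y_lumber = 22.
→ y_assembly = 6 and y_lumber = 2.
Reduced cost of stools: c₃ − yᵀa₃ = 27 − (6·3 + 2·5) = 27 − 28 = -1.

-1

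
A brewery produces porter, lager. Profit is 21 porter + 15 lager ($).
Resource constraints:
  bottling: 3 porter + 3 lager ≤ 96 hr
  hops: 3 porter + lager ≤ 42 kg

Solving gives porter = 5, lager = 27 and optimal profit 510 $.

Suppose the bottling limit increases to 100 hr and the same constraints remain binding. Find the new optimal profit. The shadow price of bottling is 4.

526

Δb = 4, so new z* = 510 + (4)·(4) = 510 + 16 = 526.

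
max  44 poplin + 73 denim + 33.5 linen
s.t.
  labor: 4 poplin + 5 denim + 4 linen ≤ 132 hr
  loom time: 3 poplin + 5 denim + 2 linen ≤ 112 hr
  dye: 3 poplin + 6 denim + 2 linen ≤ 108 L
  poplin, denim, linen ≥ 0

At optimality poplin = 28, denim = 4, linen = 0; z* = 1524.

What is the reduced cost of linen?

-2.5

At the optimum: labor uses 132 of 132 (binding); loom time uses 104 of 112 (slack = 8); dye uses 108 of 108 (binding).
Since loom time is not tight, its dual is 0.
Dual feasibility on the basic columns requires 4·y_labor + 3·y_dye = 44, 5·y_labor + 6·y_dye = 73.
Solving: y_labor = 5, y_dye = 8.
Reduced cost of linen: c₃ − yᵀa₃ = 33.5 − (5·4 + 8·2) = 33.5 − 36 = -2.5.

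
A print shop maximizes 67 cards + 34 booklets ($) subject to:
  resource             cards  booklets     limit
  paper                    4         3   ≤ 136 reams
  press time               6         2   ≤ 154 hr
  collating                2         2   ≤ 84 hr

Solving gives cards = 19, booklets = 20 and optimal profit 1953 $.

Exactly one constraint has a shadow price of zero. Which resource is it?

collating

paper: 136/136 (binding)
press time: 154/154 (binding)
collating: 78/84 (slack 6)
By complementary slackness, a constraint with positive slack has shadow price 0 → collating.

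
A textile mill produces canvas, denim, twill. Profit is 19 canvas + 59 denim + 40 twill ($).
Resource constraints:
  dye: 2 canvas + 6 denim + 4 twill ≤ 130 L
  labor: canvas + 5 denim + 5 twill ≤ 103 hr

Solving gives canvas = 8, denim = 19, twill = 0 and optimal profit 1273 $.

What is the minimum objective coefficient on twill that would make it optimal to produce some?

Both dye and labor are binding at x*.
The binding rows give the dual system: 2·y_dye + 1·y_labor = 19 and 6·y_dye + 5·y_labor = 59.
This yields shadow prices y_dye = 9, y_labor = 1.
twill enters the basis when its profit ≥ yᵀa₃ = 9·4 + 1·5 = 41.

41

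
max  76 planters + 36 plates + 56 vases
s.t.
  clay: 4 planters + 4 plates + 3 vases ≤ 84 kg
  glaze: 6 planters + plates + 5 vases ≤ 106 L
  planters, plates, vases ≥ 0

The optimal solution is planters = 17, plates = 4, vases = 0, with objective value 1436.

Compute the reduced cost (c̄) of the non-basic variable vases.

Check each constraint at x*: clay 84/84 (tight); glaze 106/106 (tight).
Dual feasibility on the basic columns requires 4·y_clay + 6·y_glaze = 76, 4·y_clay + 1·y_glaze = 36.
This yields shadow prices y_clay = 7, y_glaze = 8.
Reduced cost of vases: c₃ − yᵀa₃ = 56 − (7·3 + 8·5) = 56 − 61 = -5.

-5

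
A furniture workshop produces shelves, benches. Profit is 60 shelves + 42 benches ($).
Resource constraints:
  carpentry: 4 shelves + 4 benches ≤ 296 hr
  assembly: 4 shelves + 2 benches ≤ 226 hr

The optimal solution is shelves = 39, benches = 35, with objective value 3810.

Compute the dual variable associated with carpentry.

6

At the optimum: carpentry uses 296 of 296 (binding); assembly uses 226 of 226 (binding).
Dual feasibility on the basic columns requires 4·y_carpentry + 4·y_assembly = 60, 4·y_carpentry + 2·y_assembly = 42.
→ y_carpentry = 6 and y_assembly = 9.
Shadow price of carpentry = 6.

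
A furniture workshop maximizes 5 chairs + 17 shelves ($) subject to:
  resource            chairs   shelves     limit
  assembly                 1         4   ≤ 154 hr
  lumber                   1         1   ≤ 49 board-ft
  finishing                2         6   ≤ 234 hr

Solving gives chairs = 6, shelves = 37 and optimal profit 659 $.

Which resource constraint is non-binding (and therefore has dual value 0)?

assembly: 154/154 (binding)
lumber: 43/49 (slack 6)
finishing: 234/234 (binding)
By complementary slackness, a constraint with positive slack has shadow price 0 → lumber.

lumber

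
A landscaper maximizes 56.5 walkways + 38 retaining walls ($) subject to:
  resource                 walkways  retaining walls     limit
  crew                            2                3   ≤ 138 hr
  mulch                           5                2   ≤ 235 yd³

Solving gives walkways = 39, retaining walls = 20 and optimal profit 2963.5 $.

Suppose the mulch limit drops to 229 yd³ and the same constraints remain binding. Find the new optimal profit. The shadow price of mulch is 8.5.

2912.5

Δb = -6, so new z* = 2963.5 + (8.5)·(-6) = 2963.5 − 51 = 2912.5.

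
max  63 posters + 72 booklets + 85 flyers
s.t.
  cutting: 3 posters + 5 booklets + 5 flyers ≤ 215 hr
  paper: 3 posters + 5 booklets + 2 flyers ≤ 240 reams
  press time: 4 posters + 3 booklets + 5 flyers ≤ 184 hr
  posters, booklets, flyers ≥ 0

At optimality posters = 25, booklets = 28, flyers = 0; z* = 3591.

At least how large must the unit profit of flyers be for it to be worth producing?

90

Check each constraint at x*: cutting 215/215 (tight); paper 215/240 (slack 25); press time 184/184 (tight).
By complementary slackness, y = 0 for the non-binding constraint.
The binding rows give the dual system: 3·y_cutting + 4·y_press time = 63 and 5·y_cutting + 3·y_press time = 72.
→ y_cutting = 9 and y_press time = 9.
flyers enters the basis when its profit ≥ yᵀa₃ = 9·5 + 9·5 = 90.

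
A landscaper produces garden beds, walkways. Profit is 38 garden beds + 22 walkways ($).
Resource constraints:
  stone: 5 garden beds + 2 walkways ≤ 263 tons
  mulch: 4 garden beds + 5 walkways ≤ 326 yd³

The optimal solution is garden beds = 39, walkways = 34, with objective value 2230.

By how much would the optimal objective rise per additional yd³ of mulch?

2

Check each constraint at x*: stone 263/263 (tight); mulch 326/326 (tight).
The binding rows give the dual system: 5·y_stone + 4·y_mulch = 38 and 2·y_stone + 5·y_mulch = 22.
→ y_stone = 6 and y_mulch = 2.
Shadow price of mulch = 2.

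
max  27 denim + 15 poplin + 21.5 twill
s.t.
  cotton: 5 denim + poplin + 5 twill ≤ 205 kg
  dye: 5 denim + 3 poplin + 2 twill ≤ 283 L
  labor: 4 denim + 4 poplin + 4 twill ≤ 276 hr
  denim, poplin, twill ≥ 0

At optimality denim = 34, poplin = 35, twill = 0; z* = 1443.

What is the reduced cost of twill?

Binding: cotton and labor. Non-binding: dye (8 unused).
Slack constraints have shadow price 0 (complementary slackness).
The binding rows give the dual system: 5·y_cotton + 4·y_labor = 27 and 1·y_cotton + 4·y_labor = 15.
This yields shadow prices y_cotton = 3, y_labor = 3.
Reduced cost of twill: c₃ − yᵀa₃ = 21.5 − (3·5 + 3·4) = 21.5 − 27 = -5.5.

-5.5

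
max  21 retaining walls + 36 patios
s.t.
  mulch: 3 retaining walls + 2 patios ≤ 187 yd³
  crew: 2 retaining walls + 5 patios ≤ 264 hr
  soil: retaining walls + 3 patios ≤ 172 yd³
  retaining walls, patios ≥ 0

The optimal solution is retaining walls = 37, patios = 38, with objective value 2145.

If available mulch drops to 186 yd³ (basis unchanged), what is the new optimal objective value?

2142

Binding: mulch and crew. Non-binding: soil (21 unused).
By complementary slackness, y = 0 for the non-binding constraint.
From A_Bᵀ y = c: 3·y_mulch + 2·y_crew = 21; 2·y_mulch + 5·y_crew = 36.
This yields shadow prices y_mulch = 3, y_crew = 6.
Δz = y_mulch·Δb = 3 × (-1) = -3, so new z* = 2145 − 3 = 2142.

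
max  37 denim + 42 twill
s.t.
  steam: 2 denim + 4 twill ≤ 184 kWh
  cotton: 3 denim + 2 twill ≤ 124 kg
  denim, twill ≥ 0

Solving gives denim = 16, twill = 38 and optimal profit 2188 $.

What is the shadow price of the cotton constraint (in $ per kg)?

At the optimum: steam uses 184 of 184 (binding); cotton uses 124 of 124 (binding).
The binding rows give the dual system: 2·y_steam + 3·y_cotton = 37 and 4·y_steam + 2·y_cotton = 42.
→ y_steam = 6.5 and y_cotton = 8.
Shadow price of cotton = 8.

8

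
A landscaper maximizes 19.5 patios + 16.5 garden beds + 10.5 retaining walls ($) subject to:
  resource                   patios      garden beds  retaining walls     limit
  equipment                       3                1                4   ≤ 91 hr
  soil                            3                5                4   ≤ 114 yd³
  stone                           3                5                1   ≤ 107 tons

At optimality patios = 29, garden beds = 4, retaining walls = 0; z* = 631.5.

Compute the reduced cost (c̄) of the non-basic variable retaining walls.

Check each constraint at x*: equipment 91/91 (tight); soil 107/114 (slack 7); stone 107/107 (tight).
By complementary slackness, y = 0 for the non-binding constraint.
The binding rows give the dual system: 3·y_equipment + 3·y_stone = 19.5 and 1·y_equipment + 5·y_stone = 16.5.
Solving: y_equipment = 4, y_stone = 2.5.
Reduced cost of retaining walls: c₃ − yᵀa₃ = 10.5 − (4·4 + 2.5·1) = 10.5 − 18.5 = -8.

-8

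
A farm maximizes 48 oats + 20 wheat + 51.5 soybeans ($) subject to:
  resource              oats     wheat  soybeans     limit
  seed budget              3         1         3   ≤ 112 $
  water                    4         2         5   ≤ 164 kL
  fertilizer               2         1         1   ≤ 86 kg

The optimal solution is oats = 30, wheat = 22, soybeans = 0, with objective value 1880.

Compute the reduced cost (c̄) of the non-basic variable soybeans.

-2.5

Check each constraint at x*: seed budget 112/112 (tight); water 164/164 (tight); fertilizer 82/86 (slack 4).
By complementary slackness, y = 0 for the non-binding constraint.
Dual feasibility on the basic columns requires 3·y_seed budget + 4·y_water = 48, 1·y_seed budget + 2·y_water = 20.
Solving: y_seed budget = 8, y_water = 6.
Reduced cost of soybeans: c₃ − yᵀa₃ = 51.5 − (8·3 + 6·5) = 51.5 − 54 = -2.5.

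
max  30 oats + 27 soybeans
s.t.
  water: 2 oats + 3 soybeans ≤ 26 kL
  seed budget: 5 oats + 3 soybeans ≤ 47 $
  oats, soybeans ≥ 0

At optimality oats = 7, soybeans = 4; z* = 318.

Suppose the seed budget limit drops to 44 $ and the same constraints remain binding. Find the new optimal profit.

Both water and seed budget are binding at x*.
The binding rows give the dual system: 2·y_water + 5·y_seed budget = 30 and 3·y_water + 3·y_seed budget = 27.
This yields shadow prices y_water = 5, y_seed budget = 4.
Δz = y_seed budget·Δb = 4 × (-3) = -12, so new z* = 318 − 12 = 306.

306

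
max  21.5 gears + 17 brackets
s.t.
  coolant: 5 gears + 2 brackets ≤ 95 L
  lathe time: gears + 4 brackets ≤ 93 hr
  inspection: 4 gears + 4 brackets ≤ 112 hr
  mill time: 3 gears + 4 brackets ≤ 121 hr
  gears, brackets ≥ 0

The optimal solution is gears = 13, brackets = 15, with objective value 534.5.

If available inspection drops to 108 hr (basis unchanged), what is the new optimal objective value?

520.5

Binding: coolant and inspection. Non-binding: lathe time (20 unused), mill time (22 unused).
Slack constraints have shadow price 0 (complementary slackness).
From A_Bᵀ y = c: 5·y_coolant + 4·y_inspection = 21.5; 2·y_coolant + 4·y_inspection = 17.
Solving: y_coolant = 1.5, y_inspection = 3.5.
Δz = y_inspection·Δb = 3.5 × (-4) = -14, so new z* = 534.5 − 14 = 520.5.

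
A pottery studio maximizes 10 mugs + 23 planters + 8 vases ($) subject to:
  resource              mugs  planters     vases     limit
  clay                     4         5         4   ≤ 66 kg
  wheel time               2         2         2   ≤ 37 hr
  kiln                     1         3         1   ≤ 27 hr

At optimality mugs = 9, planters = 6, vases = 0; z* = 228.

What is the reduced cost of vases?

-2

Check each constraint at x*: clay 66/66 (tight); wheel time 30/37 (slack 7); kiln 27/27 (tight).
By complementary slackness, y = 0 for the non-binding constraint.
Dual feasibility on the basic columns requires 4·y_clay + 1·y_kiln = 10, 5·y_clay + 3·y_kiln = 23.
→ y_clay = 1 and y_kiln = 6.
Reduced cost of vases: c₃ − yᵀa₃ = 8 − (1·4 + 6·1) = 8 − 10 = -2.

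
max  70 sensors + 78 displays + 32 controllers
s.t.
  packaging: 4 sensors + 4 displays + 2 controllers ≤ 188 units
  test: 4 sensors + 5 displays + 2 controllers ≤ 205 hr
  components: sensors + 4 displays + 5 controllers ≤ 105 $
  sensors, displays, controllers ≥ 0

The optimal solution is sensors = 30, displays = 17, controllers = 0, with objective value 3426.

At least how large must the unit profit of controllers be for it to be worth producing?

35

At the optimum: packaging uses 188 of 188 (binding); test uses 205 of 205 (binding); components uses 98 of 105 (slack = 7).
By complementary slackness, y = 0 for the non-binding constraint.
The binding rows give the dual system: 4·y_packaging + 4·y_test = 70 and 4·y_packaging + 5·y_test = 78.
This yields shadow prices y_packaging = 9.5, y_test = 8.
controllers enters the basis when its profit ≥ yᵀa₃ = 9.5·2 + 8·2 = 35.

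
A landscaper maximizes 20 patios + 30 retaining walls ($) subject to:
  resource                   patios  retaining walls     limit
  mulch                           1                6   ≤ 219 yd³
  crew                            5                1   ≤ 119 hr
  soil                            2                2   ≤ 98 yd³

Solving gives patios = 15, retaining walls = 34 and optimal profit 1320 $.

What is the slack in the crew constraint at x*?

10

crew used = 5·15 + 1·34 = 109; slack = 119 − 109 = 10.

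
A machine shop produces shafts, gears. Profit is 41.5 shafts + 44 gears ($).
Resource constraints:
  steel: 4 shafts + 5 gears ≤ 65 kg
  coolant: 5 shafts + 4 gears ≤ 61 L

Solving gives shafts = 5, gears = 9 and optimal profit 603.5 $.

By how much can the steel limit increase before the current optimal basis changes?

Binding constraints: steel, coolant. The basis is B = [[4,5],[5,4]] with det -9.
Per unit increase in steel, x* moves by d = (-0.4444, 0.5556).
The basis stays optimal until shafts reaches 0; allowable increase = 11.25 kg.

11.25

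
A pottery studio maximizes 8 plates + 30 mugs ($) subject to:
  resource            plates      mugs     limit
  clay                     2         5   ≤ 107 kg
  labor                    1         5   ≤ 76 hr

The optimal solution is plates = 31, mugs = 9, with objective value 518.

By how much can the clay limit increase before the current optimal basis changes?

Binding constraints: clay, labor. The basis is B = [[2,5],[1,5]] with det 5.
Per unit increase in clay, x* moves by d = (1, -0.2).
The basis stays optimal until mugs reaches 0; allowable increase = 45 kg.

45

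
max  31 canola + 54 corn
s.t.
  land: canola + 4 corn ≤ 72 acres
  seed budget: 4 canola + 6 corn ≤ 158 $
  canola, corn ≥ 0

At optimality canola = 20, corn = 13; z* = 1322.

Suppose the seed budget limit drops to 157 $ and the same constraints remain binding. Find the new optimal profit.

1315

At the optimum: land uses 72 of 72 (binding); seed budget uses 158 of 158 (binding).
From A_Bᵀ y = c: 1·y_land + 4·y_seed budget = 31; 4·y_land + 6·y_seed budget = 54.
→ y_land = 3 and y_seed budget = 7.
Δz = y_seed budget·Δb = 7 × (-1) = -7, so new z* = 1322 − 7 = 1315.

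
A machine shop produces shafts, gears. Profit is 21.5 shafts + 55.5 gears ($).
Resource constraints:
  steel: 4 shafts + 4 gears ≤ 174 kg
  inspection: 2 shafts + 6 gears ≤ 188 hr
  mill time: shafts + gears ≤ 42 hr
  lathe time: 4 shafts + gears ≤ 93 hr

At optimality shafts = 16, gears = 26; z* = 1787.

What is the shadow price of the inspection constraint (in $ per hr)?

8.5

Binding: inspection and mill time. Non-binding: steel (6 unused), lathe time (3 unused).
Since steel, lathe time are not tight, their duals are 0.
Dual feasibility on the basic columns requires 2·y_inspection + 1·y_mill time = 21.5, 6·y_inspection + 1·y_mill time = 55.5.
This yields shadow prices y_inspection = 8.5, y_mill time = 4.5.
Shadow price of inspection = 8.5.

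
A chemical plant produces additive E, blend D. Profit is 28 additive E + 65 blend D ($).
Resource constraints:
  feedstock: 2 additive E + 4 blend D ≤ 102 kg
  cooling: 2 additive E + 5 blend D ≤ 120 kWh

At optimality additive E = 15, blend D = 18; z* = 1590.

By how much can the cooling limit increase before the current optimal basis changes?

7.5

Binding constraints: feedstock, cooling. The basis is B = [[2,4],[2,5]] with det 2.
Per unit increase in cooling, x* moves by d = (-2, 1).
The basis stays optimal until additive E reaches 0; allowable increase = 7.5 kWh.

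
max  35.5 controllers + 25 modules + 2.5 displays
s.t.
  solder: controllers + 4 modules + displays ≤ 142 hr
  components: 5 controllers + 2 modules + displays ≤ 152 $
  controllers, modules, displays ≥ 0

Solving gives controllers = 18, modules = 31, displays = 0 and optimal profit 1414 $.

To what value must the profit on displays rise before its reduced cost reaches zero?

9.5

Both solder and components are binding at x*.
Dual feasibility on the basic columns requires 1·y_solder + 5·y_components = 35.5, 4·y_solder + 2·y_components = 25.
Solving: y_solder = 3, y_components = 6.5.
displays enters the basis when its profit ≥ yᵀa₃ = 3·1 + 6.5·1 = 9.5.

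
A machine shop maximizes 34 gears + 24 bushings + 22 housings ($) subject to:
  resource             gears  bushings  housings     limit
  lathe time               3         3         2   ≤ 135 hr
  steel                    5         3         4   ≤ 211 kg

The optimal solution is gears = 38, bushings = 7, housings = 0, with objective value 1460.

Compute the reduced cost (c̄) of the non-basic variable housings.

-4

Both lathe time and steel are binding at x*.
From A_Bᵀ y = c: 3·y_lathe time + 5·y_steel = 34; 3·y_lathe time + 3·y_steel = 24.
This yields shadow prices y_lathe time = 3, y_steel = 5.
Reduced cost of housings: c₃ − yᵀa₃ = 22 − (3·2 + 5·4) = 22 − 26 = -4.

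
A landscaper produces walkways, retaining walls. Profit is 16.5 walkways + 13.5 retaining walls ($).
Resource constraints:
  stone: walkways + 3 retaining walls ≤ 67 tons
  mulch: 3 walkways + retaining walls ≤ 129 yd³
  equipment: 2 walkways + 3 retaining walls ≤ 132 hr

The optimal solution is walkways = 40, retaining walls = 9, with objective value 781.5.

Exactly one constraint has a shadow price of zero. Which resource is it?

stone: 67/67 (binding)
mulch: 129/129 (binding)
equipment: 107/132 (slack 25)
By complementary slackness, a constraint with positive slack has shadow price 0 → equipment.

equipment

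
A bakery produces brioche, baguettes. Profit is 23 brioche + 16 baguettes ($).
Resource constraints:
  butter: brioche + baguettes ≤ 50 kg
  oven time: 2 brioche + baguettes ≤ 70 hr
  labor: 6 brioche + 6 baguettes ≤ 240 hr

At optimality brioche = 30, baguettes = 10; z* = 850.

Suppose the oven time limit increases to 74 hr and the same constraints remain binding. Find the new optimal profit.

878

At the optimum: butter uses 40 of 50 (slack = 10); oven time uses 70 of 70 (binding); labor uses 240 of 240 (binding).
Slack constraints have shadow price 0 (complementary slackness).
From A_Bᵀ y = c: 2·y_oven time + 6·y_labor = 23; 1·y_oven time + 6·y_labor = 16.
→ y_oven time = 7 and y_labor = 1.5.
Δz = y_oven time·Δb = 7 × (4) = 28, so new z* = 850 + 28 = 878.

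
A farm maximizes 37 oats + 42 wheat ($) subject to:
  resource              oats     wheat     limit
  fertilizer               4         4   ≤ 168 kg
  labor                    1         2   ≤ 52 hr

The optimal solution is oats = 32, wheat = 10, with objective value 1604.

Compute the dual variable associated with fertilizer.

At the optimum: fertilizer uses 168 of 168 (binding); labor uses 52 of 52 (binding).
From A_Bᵀ y = c: 4·y_fertilizer + 1·y_labor = 37; 4·y_fertilizer + 2·y_labor = 42.
→ y_fertilizer = 8 and y_labor = 5.
Shadow price of fertilizer = 8.

8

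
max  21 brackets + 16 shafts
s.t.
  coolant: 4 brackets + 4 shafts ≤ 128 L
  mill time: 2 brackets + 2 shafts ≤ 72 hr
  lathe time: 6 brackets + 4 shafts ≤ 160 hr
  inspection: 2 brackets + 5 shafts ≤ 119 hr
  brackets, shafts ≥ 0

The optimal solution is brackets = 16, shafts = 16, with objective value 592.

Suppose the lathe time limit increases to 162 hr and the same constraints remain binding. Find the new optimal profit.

597

Check each constraint at x*: coolant 128/128 (tight); mill time 64/72 (slack 8); lathe time 160/160 (tight); inspection 112/119 (slack 7).
Slack constraints have shadow price 0 (complementary slackness).
The binding rows give the dual system: 4·y_coolant + 6·y_lathe time = 21 and 4·y_coolant + 4·y_lathe time = 16.
→ y_coolant = 1.5 and y_lathe time = 2.5.
Δz = y_lathe time·Δb = 2.5 × (2) = 5, so new z* = 592 + 5 = 597.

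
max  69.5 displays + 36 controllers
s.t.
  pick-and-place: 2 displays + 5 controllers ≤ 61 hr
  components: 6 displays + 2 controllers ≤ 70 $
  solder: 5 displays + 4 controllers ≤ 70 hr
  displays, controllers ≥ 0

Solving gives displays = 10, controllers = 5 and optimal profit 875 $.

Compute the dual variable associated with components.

Check each constraint at x*: pick-and-place 45/61 (slack 16); components 70/70 (tight); solder 70/70 (tight).
By complementary slackness, y = 0 for the non-binding constraint.
Dual feasibility on the basic columns requires 6·y_components + 5·y_solder = 69.5, 2·y_components + 4·y_solder = 36.
→ y_components = 7 and y_solder = 5.5.
Shadow price of components = 7.

7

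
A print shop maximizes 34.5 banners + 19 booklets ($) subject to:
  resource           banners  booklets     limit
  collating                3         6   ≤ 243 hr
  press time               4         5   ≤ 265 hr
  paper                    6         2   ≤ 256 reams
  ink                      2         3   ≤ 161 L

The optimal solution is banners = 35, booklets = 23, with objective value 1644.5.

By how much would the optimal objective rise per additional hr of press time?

Check each constraint at x*: collating 243/243 (tight); press time 255/265 (slack 10); paper 256/256 (tight); ink 139/161 (slack 22).
Slack constraints have shadow price 0 (complementary slackness).
From A_Bᵀ y = c: 3·y_collating + 6·y_paper = 34.5; 6·y_collating + 2·y_paper = 19.
Solving: y_collating = 1.5, y_paper = 5.
Shadow price of press time = 0.

0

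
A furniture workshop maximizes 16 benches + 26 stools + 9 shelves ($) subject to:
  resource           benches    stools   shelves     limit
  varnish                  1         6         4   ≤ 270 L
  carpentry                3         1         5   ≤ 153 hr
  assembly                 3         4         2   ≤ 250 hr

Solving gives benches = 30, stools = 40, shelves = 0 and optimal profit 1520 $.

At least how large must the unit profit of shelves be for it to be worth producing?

At the optimum: varnish uses 270 of 270 (binding); carpentry uses 130 of 153 (slack = 23); assembly uses 250 of 250 (binding).
By complementary slackness, y = 0 for the non-binding constraint.
Dual feasibility on the basic columns requires 1·y_varnish + 3·y_assembly = 16, 6·y_varnish + 4·y_assembly = 26.
→ y_varnish = 1 and y_assembly = 5.
shelves enters the basis when its profit ≥ yᵀa₃ = 1·4 + 5·2 = 14.

14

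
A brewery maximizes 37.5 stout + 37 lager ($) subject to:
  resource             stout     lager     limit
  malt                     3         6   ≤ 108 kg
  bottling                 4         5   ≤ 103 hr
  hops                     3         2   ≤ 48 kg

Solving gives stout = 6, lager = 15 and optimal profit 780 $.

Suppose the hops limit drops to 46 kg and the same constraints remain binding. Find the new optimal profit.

761

Check each constraint at x*: malt 108/108 (tight); bottling 99/103 (slack 4); hops 48/48 (tight).
Since bottling is not tight, its dual is 0.
From A_Bᵀ y = c: 3·y_malt + 3·y_hops = 37.5; 6·y_malt + 2·y_hops = 37.
→ y_malt = 3 and y_hops = 9.5.
Δz = y_hops·Δb = 9.5 × (-2) = -19, so new z* = 780 − 19 = 761.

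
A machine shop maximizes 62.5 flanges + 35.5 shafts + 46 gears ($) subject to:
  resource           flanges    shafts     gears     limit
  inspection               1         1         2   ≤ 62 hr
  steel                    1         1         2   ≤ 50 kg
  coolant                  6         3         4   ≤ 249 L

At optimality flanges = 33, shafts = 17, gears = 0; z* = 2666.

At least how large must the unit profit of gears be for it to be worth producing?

53

At the optimum: inspection uses 50 of 62 (slack = 12); steel uses 50 of 50 (binding); coolant uses 249 of 249 (binding).
By complementary slackness, y = 0 for the non-binding constraint.
From A_Bᵀ y = c: 1·y_steel + 6·y_coolant = 62.5; 1·y_steel + 3·y_coolant = 35.5.
Solving: y_steel = 8.5, y_coolant = 9.
gears enters the basis when its profit ≥ yᵀa₃ = 8.5·2 + 9·4 = 53.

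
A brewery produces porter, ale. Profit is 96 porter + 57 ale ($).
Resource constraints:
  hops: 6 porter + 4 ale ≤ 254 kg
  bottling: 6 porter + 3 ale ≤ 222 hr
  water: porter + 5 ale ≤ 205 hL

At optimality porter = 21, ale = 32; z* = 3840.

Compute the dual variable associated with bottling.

Check each constraint at x*: hops 254/254 (tight); bottling 222/222 (tight); water 181/205 (slack 24).
Slack constraints have shadow price 0 (complementary slackness).
Dual feasibility on the basic columns requires 6·y_hops + 6·y_bottling = 96, 4·y_hops + 3·y_bottling = 57.
Solving: y_hops = 9, y_bottling = 7.
Shadow price of bottling = 7.

7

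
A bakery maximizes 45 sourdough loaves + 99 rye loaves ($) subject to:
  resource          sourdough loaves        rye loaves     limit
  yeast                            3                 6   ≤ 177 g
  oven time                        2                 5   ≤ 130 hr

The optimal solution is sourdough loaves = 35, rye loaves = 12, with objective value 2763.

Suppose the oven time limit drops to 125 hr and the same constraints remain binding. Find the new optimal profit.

2718

At the optimum: yeast uses 177 of 177 (binding); oven time uses 130 of 130 (binding).
Dual feasibility on the basic columns requires 3·y_yeast + 2·y_oven time = 45, 6·y_yeast + 5·y_oven time = 99.
This yields shadow prices y_yeast = 9, y_oven time = 9.
Δz = y_oven time·Δb = 9 × (-5) = -45, so new z* = 2763 − 45 = 2718.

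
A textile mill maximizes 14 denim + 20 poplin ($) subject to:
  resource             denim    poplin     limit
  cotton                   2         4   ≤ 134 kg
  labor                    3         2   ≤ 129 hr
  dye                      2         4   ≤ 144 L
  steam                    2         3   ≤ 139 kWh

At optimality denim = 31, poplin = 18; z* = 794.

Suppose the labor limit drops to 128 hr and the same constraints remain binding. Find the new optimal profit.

Binding: cotton and labor. Non-binding: dye (10 unused), steam (23 unused).
By complementary slackness, y = 0 for the non-binding constraints.
Dual feasibility on the basic columns requires 2·y_cotton + 3·y_labor = 14, 4·y_cotton + 2·y_labor = 20.
This yields shadow prices y_cotton = 4, y_labor = 2.
Δz = y_labor·Δb = 2 × (-1) = -2, so new z* = 794 − 2 = 792.

792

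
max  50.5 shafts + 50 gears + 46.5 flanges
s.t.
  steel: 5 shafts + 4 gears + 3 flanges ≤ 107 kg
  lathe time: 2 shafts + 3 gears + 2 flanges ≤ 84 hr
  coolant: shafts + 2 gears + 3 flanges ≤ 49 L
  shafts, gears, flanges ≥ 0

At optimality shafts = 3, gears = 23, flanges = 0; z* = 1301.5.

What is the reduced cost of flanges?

Binding: steel and coolant. Non-binding: lathe time (9 unused).
By complementary slackness, y = 0 for the non-binding constraint.
Dual feasibility on the basic columns requires 5·y_steel + 1·y_coolant = 50.5, 4·y_steel + 2·y_coolant = 50.
This yields shadow prices y_steel = 8.5, y_coolant = 8.
Reduced cost of flanges: c₃ − yᵀa₃ = 46.5 − (8.5·3 + 8·3) = 46.5 − 49.5 = -3.

-3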